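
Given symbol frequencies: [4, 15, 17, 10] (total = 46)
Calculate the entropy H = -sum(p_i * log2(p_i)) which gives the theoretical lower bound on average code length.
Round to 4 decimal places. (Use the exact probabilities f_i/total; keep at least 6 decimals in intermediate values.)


Per-symbol terms -p_i * log2(p_i) with p_i = f_i/46:
  p = 4/46 = 0.086957: log2(p) = -3.523562, -p*log2(p) = 0.306397
  p = 15/46 = 0.326087: log2(p) = -1.616671, -p*log2(p) = 0.527175
  p = 17/46 = 0.369565: log2(p) = -1.436099, -p*log2(p) = 0.530732
  p = 10/46 = 0.217391: log2(p) = -2.201634, -p*log2(p) = 0.478616
H = 0.306397 + 0.527175 + 0.530732 + 0.478616 = 1.842920

H = 1.8429 bits/symbol


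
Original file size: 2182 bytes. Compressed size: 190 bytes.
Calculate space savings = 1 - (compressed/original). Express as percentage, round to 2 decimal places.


ratio = compressed/original = 190/2182 = 0.087076
savings = 1 - ratio = 1 - 0.087076 = 0.912924
as a percentage: 0.912924 * 100 = 91.29%

Space savings = 1 - 190/2182 = 91.29%


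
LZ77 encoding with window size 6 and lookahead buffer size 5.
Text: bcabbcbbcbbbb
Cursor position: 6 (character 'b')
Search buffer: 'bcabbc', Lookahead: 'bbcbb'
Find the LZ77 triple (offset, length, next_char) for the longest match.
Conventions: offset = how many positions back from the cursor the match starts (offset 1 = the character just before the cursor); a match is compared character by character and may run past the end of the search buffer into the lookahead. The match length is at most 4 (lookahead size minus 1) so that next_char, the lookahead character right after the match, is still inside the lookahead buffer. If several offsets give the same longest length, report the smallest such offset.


Try each offset into the search buffer:
  offset=1 (pos 5, char 'c'): match length 0
  offset=2 (pos 4, char 'b'): match length 1
  offset=3 (pos 3, char 'b'): match length 4
  offset=4 (pos 2, char 'a'): match length 0
  offset=5 (pos 1, char 'c'): match length 0
  offset=6 (pos 0, char 'b'): match length 1
Longest match has length 4 at offset 3.
next_char = character at position 6 + 4 = 10 -> 'b'

Best match: offset=3, length=4 (matching 'bbcb' starting at position 3)
LZ77 triple: (3, 4, 'b')


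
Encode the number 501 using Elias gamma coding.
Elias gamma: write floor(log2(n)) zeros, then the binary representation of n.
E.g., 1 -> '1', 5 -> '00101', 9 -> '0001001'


num_bits = floor(log2(501)) + 1 = 9
leading_zeros = num_bits - 1 = 8
binary(501) = 111110101

Elias gamma(501) = '00000000' + '111110101' = 00000000111110101 (17 bits)


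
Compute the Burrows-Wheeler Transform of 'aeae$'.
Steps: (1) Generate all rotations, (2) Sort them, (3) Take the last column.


Rotations (sorted):
  0: $aeae -> last char: e
  1: ae$ae -> last char: e
  2: aeae$ -> last char: $
  3: e$aea -> last char: a
  4: eae$a -> last char: a


BWT = ee$aa


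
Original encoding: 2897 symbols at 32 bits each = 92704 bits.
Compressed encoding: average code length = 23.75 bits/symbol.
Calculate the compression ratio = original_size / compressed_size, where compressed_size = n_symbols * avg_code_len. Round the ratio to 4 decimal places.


original_size = n_symbols * orig_bits = 2897 * 32 = 92704 bits
compressed_size = n_symbols * avg_code_len = 2897 * 23.75 = 68803.75 bits
ratio = original_size / compressed_size = 92704 / 68803.75 = 1.3474

Compression ratio = 1.3474


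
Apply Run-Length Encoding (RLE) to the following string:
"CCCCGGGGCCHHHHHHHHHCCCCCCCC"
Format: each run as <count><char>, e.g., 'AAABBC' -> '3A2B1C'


Scanning runs left to right:
  i=0: run of 'C' x 4 -> '4C'
  i=4: run of 'G' x 4 -> '4G'
  i=8: run of 'C' x 2 -> '2C'
  i=10: run of 'H' x 9 -> '9H'
  i=19: run of 'C' x 8 -> '8C'

RLE = 4C4G2C9H8C


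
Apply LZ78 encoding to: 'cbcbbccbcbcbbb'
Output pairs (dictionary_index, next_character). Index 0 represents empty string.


LZ78 encoding steps:
Dictionary: {0: ''}
Step 1: w='' (idx 0), next='c' -> output (0, 'c'), add 'c' as idx 1
Step 2: w='' (idx 0), next='b' -> output (0, 'b'), add 'b' as idx 2
Step 3: w='c' (idx 1), next='b' -> output (1, 'b'), add 'cb' as idx 3
Step 4: w='b' (idx 2), next='c' -> output (2, 'c'), add 'bc' as idx 4
Step 5: w='cb' (idx 3), next='c' -> output (3, 'c'), add 'cbc' as idx 5
Step 6: w='bc' (idx 4), next='b' -> output (4, 'b'), add 'bcb' as idx 6
Step 7: w='b' (idx 2), next='b' -> output (2, 'b'), add 'bb' as idx 7


Encoded: [(0, 'c'), (0, 'b'), (1, 'b'), (2, 'c'), (3, 'c'), (4, 'b'), (2, 'b')]


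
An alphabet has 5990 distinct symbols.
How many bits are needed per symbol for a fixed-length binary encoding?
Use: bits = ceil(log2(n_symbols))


log2(5990) = 12.5483
Bracket: 2^12 = 4096 < 5990 <= 2^13 = 8192
So ceil(log2(5990)) = 13

bits = ceil(log2(5990)) = ceil(12.5483) = 13 bits


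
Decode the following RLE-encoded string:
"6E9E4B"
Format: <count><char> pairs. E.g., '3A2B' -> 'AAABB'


Expanding each <count><char> pair:
  6E -> 'EEEEEE'
  9E -> 'EEEEEEEEE'
  4B -> 'BBBB'

Decoded = EEEEEEEEEEEEEEEBBBB


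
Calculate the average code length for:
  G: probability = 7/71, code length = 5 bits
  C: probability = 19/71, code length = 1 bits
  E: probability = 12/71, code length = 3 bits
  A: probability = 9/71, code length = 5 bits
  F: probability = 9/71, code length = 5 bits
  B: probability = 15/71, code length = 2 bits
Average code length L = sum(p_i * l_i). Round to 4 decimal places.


Weighted contributions p_i * l_i:
  G: (7/71) * 5 = 35/71
  C: (19/71) * 1 = 19/71
  E: (12/71) * 3 = 36/71
  A: (9/71) * 5 = 45/71
  F: (9/71) * 5 = 45/71
  B: (15/71) * 2 = 30/71
Sum = (35 + 19 + 36 + 45 + 45 + 30)/71 = 210/71

L = 210/71 = 2.9577 bits/symbol


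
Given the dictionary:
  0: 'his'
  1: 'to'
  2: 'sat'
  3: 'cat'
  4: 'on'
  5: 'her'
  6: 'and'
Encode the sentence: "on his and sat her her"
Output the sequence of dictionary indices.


Look up each word in the dictionary:
  'on' -> 4
  'his' -> 0
  'and' -> 6
  'sat' -> 2
  'her' -> 5
  'her' -> 5

Encoded: [4, 0, 6, 2, 5, 5]


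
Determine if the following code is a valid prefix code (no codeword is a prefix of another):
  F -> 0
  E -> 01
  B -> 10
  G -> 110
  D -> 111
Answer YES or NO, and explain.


Checking each pair (does one codeword prefix another?):
  F='0' vs E='01': prefix -- VIOLATION

NO -- this is NOT a valid prefix code. F (0) is a prefix of E (01).


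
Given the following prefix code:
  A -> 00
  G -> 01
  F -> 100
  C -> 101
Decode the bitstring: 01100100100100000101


Decoding step by step:
Bits 01 -> G
Bits 100 -> F
Bits 100 -> F
Bits 100 -> F
Bits 100 -> F
Bits 00 -> A
Bits 01 -> G
Bits 01 -> G


Decoded message: GFFFFAGG


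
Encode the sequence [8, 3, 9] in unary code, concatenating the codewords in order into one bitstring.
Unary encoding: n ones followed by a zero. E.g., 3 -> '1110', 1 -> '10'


Encode each number as n ones followed by a terminating 0:
  8 -> 111111110 (9 bits)
  3 -> 1110 (4 bits)
  9 -> 1111111110 (10 bits)
Total length = 9 + 4 + 10 = 23 bits.

Unary([8, 3, 9]) = 11111111011101111111110 (23 bits)


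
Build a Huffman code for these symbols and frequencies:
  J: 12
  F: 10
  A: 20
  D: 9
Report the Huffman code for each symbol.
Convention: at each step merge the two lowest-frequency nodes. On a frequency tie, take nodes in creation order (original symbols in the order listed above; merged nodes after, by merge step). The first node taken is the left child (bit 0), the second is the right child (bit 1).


Huffman tree construction:
Step 1: Merge D(9) + F(10) = 19
Step 2: Merge J(12) + (D+F)(19) = 31
Step 3: Merge A(20) + (J+(D+F))(31) = 51
Read each symbol's code off the tree from the root (left child = 0, right child = 1).

Codes:
  J: 10 (length 2)
  F: 111 (length 3)
  A: 0 (length 1)
  D: 110 (length 3)
Average code length: 101/51 = 1.9804 bits/symbol


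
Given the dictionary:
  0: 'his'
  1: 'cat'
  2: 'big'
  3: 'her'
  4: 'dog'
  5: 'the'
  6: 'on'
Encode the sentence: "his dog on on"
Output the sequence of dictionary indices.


Look up each word in the dictionary:
  'his' -> 0
  'dog' -> 4
  'on' -> 6
  'on' -> 6

Encoded: [0, 4, 6, 6]


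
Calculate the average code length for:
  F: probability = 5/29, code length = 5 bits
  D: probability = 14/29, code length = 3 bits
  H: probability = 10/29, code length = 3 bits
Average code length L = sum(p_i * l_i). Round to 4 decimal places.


Weighted contributions p_i * l_i:
  F: (5/29) * 5 = 25/29
  D: (14/29) * 3 = 42/29
  H: (10/29) * 3 = 30/29
Sum = (25 + 42 + 30)/29 = 97/29

L = 97/29 = 3.3448 bits/symbol


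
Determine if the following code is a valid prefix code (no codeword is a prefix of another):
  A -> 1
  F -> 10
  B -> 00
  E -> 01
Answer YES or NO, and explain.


Checking each pair (does one codeword prefix another?):
  A='1' vs F='10': prefix -- VIOLATION

NO -- this is NOT a valid prefix code. A (1) is a prefix of F (10).


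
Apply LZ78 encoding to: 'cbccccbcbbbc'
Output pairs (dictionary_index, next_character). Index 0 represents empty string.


LZ78 encoding steps:
Dictionary: {0: ''}
Step 1: w='' (idx 0), next='c' -> output (0, 'c'), add 'c' as idx 1
Step 2: w='' (idx 0), next='b' -> output (0, 'b'), add 'b' as idx 2
Step 3: w='c' (idx 1), next='c' -> output (1, 'c'), add 'cc' as idx 3
Step 4: w='cc' (idx 3), next='b' -> output (3, 'b'), add 'ccb' as idx 4
Step 5: w='c' (idx 1), next='b' -> output (1, 'b'), add 'cb' as idx 5
Step 6: w='b' (idx 2), next='b' -> output (2, 'b'), add 'bb' as idx 6
Step 7: w='c' (idx 1), end of input -> output (1, '')


Encoded: [(0, 'c'), (0, 'b'), (1, 'c'), (3, 'b'), (1, 'b'), (2, 'b'), (1, '')]


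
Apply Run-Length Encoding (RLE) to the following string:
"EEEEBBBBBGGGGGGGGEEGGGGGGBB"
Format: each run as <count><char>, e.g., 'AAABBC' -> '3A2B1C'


Scanning runs left to right:
  i=0: run of 'E' x 4 -> '4E'
  i=4: run of 'B' x 5 -> '5B'
  i=9: run of 'G' x 8 -> '8G'
  i=17: run of 'E' x 2 -> '2E'
  i=19: run of 'G' x 6 -> '6G'
  i=25: run of 'B' x 2 -> '2B'

RLE = 4E5B8G2E6G2B


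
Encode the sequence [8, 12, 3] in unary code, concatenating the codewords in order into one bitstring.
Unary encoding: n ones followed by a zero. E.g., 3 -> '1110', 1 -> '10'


Encode each number as n ones followed by a terminating 0:
  8 -> 111111110 (9 bits)
  12 -> 1111111111110 (13 bits)
  3 -> 1110 (4 bits)
Total length = 9 + 13 + 4 = 26 bits.

Unary([8, 12, 3]) = 11111111011111111111101110 (26 bits)


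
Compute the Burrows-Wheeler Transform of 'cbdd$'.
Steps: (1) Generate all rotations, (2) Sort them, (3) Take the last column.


Rotations (sorted):
  0: $cbdd -> last char: d
  1: bdd$c -> last char: c
  2: cbdd$ -> last char: $
  3: d$cbd -> last char: d
  4: dd$cb -> last char: b


BWT = dc$db


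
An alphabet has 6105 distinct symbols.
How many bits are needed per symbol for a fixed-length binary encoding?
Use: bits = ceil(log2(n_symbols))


log2(6105) = 12.5758
Bracket: 2^12 = 4096 < 6105 <= 2^13 = 8192
So ceil(log2(6105)) = 13

bits = ceil(log2(6105)) = ceil(12.5758) = 13 bits


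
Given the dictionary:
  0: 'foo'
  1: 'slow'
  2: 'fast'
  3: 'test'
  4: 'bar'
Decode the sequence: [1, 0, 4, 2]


Look up each index in the dictionary:
  1 -> 'slow'
  0 -> 'foo'
  4 -> 'bar'
  2 -> 'fast'

Decoded: "slow foo bar fast"


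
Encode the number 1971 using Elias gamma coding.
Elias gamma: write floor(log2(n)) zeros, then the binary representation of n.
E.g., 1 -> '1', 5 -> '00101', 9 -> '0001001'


num_bits = floor(log2(1971)) + 1 = 11
leading_zeros = num_bits - 1 = 10
binary(1971) = 11110110011

Elias gamma(1971) = '0000000000' + '11110110011' = 000000000011110110011 (21 bits)


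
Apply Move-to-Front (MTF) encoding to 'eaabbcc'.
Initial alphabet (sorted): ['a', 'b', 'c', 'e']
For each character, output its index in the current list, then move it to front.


MTF encoding:
'e': index 3 in ['a', 'b', 'c', 'e'] -> ['e', 'a', 'b', 'c']
'a': index 1 in ['e', 'a', 'b', 'c'] -> ['a', 'e', 'b', 'c']
'a': index 0 in ['a', 'e', 'b', 'c'] -> ['a', 'e', 'b', 'c']
'b': index 2 in ['a', 'e', 'b', 'c'] -> ['b', 'a', 'e', 'c']
'b': index 0 in ['b', 'a', 'e', 'c'] -> ['b', 'a', 'e', 'c']
'c': index 3 in ['b', 'a', 'e', 'c'] -> ['c', 'b', 'a', 'e']
'c': index 0 in ['c', 'b', 'a', 'e'] -> ['c', 'b', 'a', 'e']


Output: [3, 1, 0, 2, 0, 3, 0]


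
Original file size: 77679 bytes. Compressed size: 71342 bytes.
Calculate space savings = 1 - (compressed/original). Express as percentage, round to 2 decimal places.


ratio = compressed/original = 71342/77679 = 0.918421
savings = 1 - ratio = 1 - 0.918421 = 0.081579
as a percentage: 0.081579 * 100 = 8.16%

Space savings = 1 - 71342/77679 = 8.16%


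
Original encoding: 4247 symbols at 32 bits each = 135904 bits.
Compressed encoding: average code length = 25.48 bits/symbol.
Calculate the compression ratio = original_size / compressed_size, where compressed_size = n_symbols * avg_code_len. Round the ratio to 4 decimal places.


original_size = n_symbols * orig_bits = 4247 * 32 = 135904 bits
compressed_size = n_symbols * avg_code_len = 4247 * 25.48 = 108213.56 bits
ratio = original_size / compressed_size = 135904 / 108213.56 = 1.2559

Compression ratio = 1.2559


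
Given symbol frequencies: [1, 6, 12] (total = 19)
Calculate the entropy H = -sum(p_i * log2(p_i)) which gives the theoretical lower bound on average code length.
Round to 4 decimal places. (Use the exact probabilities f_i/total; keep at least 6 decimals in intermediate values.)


Per-symbol terms -p_i * log2(p_i) with p_i = f_i/19:
  p = 1/19 = 0.052632: log2(p) = -4.247928, -p*log2(p) = 0.223575
  p = 6/19 = 0.315789: log2(p) = -1.662965, -p*log2(p) = 0.525147
  p = 12/19 = 0.631579: log2(p) = -0.662965, -p*log2(p) = 0.418715
H = 0.223575 + 0.525147 + 0.418715 = 1.167437

H = 1.1674 bits/symbol


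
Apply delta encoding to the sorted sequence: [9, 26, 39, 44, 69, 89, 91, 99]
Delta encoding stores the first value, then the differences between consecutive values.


First value: 9
Deltas:
  26 - 9 = 17
  39 - 26 = 13
  44 - 39 = 5
  69 - 44 = 25
  89 - 69 = 20
  91 - 89 = 2
  99 - 91 = 8


Delta encoded: [9, 17, 13, 5, 25, 20, 2, 8]


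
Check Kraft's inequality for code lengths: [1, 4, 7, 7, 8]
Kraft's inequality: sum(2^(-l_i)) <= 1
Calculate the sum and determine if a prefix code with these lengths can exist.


Sum = 2^(-1) + 2^(-4) + 2^(-7) + 2^(-7) + 2^(-8)
    = 0.5 + 0.0625 + 0.0078125 + 0.0078125 + 0.00390625
    = 149/256 = 0.58203125
Since 0.58203125 <= 1, Kraft's inequality IS satisfied.
A prefix code with these lengths CAN exist.

Kraft sum = 0.58203125. Satisfied.


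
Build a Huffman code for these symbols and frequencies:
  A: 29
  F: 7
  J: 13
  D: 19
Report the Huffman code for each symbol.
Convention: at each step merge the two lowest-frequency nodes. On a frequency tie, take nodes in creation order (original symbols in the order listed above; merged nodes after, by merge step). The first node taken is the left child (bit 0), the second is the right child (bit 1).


Huffman tree construction:
Step 1: Merge F(7) + J(13) = 20
Step 2: Merge D(19) + (F+J)(20) = 39
Step 3: Merge A(29) + (D+(F+J))(39) = 68
Read each symbol's code off the tree from the root (left child = 0, right child = 1).

Codes:
  A: 0 (length 1)
  F: 110 (length 3)
  J: 111 (length 3)
  D: 10 (length 2)
Average code length: 127/68 = 1.8676 bits/symbol


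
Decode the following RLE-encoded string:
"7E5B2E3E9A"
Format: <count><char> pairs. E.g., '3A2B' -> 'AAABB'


Expanding each <count><char> pair:
  7E -> 'EEEEEEE'
  5B -> 'BBBBB'
  2E -> 'EE'
  3E -> 'EEE'
  9A -> 'AAAAAAAAA'

Decoded = EEEEEEEBBBBBEEEEEAAAAAAAAA


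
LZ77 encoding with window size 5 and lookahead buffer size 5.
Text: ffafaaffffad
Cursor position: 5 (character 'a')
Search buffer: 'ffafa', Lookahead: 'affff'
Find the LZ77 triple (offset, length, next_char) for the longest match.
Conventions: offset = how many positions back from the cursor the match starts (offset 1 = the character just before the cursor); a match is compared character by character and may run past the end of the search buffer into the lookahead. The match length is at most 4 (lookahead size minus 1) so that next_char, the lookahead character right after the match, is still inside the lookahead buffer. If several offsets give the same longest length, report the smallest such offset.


Try each offset into the search buffer:
  offset=1 (pos 4, char 'a'): match length 1
  offset=2 (pos 3, char 'f'): match length 0
  offset=3 (pos 2, char 'a'): match length 2
  offset=4 (pos 1, char 'f'): match length 0
  offset=5 (pos 0, char 'f'): match length 0
Longest match has length 2 at offset 3.
next_char = character at position 5 + 2 = 7 -> 'f'

Best match: offset=3, length=2 (matching 'af' starting at position 2)
LZ77 triple: (3, 2, 'f')


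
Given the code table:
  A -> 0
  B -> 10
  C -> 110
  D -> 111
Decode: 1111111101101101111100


Decoding:
111 -> D
111 -> D
110 -> C
110 -> C
110 -> C
111 -> D
110 -> C
0 -> A


Result: DDCCCDCA


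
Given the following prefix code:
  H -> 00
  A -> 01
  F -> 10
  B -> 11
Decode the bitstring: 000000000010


Decoding step by step:
Bits 00 -> H
Bits 00 -> H
Bits 00 -> H
Bits 00 -> H
Bits 00 -> H
Bits 10 -> F


Decoded message: HHHHHF


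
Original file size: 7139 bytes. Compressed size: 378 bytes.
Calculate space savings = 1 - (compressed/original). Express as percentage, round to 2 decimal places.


ratio = compressed/original = 378/7139 = 0.052949
savings = 1 - ratio = 1 - 0.052949 = 0.947051
as a percentage: 0.947051 * 100 = 94.71%

Space savings = 1 - 378/7139 = 94.71%


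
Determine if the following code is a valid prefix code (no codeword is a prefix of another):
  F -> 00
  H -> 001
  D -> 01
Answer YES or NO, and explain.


Checking each pair (does one codeword prefix another?):
  F='00' vs H='001': prefix -- VIOLATION

NO -- this is NOT a valid prefix code. F (00) is a prefix of H (001).


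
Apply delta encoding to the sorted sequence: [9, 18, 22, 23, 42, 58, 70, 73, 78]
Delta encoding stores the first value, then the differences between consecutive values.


First value: 9
Deltas:
  18 - 9 = 9
  22 - 18 = 4
  23 - 22 = 1
  42 - 23 = 19
  58 - 42 = 16
  70 - 58 = 12
  73 - 70 = 3
  78 - 73 = 5


Delta encoded: [9, 9, 4, 1, 19, 16, 12, 3, 5]


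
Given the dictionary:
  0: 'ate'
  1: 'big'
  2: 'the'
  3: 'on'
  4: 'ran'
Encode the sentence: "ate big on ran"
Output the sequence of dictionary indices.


Look up each word in the dictionary:
  'ate' -> 0
  'big' -> 1
  'on' -> 3
  'ran' -> 4

Encoded: [0, 1, 3, 4]


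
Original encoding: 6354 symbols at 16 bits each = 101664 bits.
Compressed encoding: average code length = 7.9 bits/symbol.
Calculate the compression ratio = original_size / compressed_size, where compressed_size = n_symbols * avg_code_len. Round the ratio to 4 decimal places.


original_size = n_symbols * orig_bits = 6354 * 16 = 101664 bits
compressed_size = n_symbols * avg_code_len = 6354 * 7.9 = 50196.6 bits
ratio = original_size / compressed_size = 101664 / 50196.6 = 2.0253

Compression ratio = 2.0253


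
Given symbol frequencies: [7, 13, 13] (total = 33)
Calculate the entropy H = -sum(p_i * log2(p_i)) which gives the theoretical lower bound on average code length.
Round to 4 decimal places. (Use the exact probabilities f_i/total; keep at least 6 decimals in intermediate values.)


Per-symbol terms -p_i * log2(p_i) with p_i = f_i/33:
  p = 7/33 = 0.212121: log2(p) = -2.237039, -p*log2(p) = 0.474523
  p = 13/33 = 0.393939: log2(p) = -1.343954, -p*log2(p) = 0.529437
  p = 13/33 = 0.393939: log2(p) = -1.343954, -p*log2(p) = 0.529437
H = 0.474523 + 0.529437 + 0.529437 = 1.533397

H = 1.5334 bits/symbol


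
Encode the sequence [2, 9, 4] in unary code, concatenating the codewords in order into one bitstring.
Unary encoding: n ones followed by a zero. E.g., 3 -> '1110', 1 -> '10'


Encode each number as n ones followed by a terminating 0:
  2 -> 110 (3 bits)
  9 -> 1111111110 (10 bits)
  4 -> 11110 (5 bits)
Total length = 3 + 10 + 5 = 18 bits.

Unary([2, 9, 4]) = 110111111111011110 (18 bits)


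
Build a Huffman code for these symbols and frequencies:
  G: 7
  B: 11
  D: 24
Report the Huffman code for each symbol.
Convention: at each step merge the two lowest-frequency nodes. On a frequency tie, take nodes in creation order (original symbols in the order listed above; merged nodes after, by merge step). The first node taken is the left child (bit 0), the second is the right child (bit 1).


Huffman tree construction:
Step 1: Merge G(7) + B(11) = 18
Step 2: Merge (G+B)(18) + D(24) = 42
Read each symbol's code off the tree from the root (left child = 0, right child = 1).

Codes:
  G: 00 (length 2)
  B: 01 (length 2)
  D: 1 (length 1)
Average code length: 60/42 = 1.4286 bits/symbol


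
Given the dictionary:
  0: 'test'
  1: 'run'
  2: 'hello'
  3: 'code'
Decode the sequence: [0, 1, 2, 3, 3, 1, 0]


Look up each index in the dictionary:
  0 -> 'test'
  1 -> 'run'
  2 -> 'hello'
  3 -> 'code'
  3 -> 'code'
  1 -> 'run'
  0 -> 'test'

Decoded: "test run hello code code run test"


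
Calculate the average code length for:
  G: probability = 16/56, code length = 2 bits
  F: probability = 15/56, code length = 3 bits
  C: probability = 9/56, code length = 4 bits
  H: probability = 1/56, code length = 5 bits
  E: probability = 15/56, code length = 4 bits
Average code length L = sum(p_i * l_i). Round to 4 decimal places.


Weighted contributions p_i * l_i:
  G: (16/56) * 2 = 32/56
  F: (15/56) * 3 = 45/56
  C: (9/56) * 4 = 36/56
  H: (1/56) * 5 = 5/56
  E: (15/56) * 4 = 60/56
Sum = (32 + 45 + 36 + 5 + 60)/56 = 178/56

L = 178/56 = 3.1786 bits/symbol


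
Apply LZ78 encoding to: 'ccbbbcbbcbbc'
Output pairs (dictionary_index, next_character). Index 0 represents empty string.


LZ78 encoding steps:
Dictionary: {0: ''}
Step 1: w='' (idx 0), next='c' -> output (0, 'c'), add 'c' as idx 1
Step 2: w='c' (idx 1), next='b' -> output (1, 'b'), add 'cb' as idx 2
Step 3: w='' (idx 0), next='b' -> output (0, 'b'), add 'b' as idx 3
Step 4: w='b' (idx 3), next='c' -> output (3, 'c'), add 'bc' as idx 4
Step 5: w='b' (idx 3), next='b' -> output (3, 'b'), add 'bb' as idx 5
Step 6: w='cb' (idx 2), next='b' -> output (2, 'b'), add 'cbb' as idx 6
Step 7: w='c' (idx 1), end of input -> output (1, '')


Encoded: [(0, 'c'), (1, 'b'), (0, 'b'), (3, 'c'), (3, 'b'), (2, 'b'), (1, '')]


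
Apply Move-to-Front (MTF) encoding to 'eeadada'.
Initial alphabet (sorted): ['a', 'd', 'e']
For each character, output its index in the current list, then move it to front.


MTF encoding:
'e': index 2 in ['a', 'd', 'e'] -> ['e', 'a', 'd']
'e': index 0 in ['e', 'a', 'd'] -> ['e', 'a', 'd']
'a': index 1 in ['e', 'a', 'd'] -> ['a', 'e', 'd']
'd': index 2 in ['a', 'e', 'd'] -> ['d', 'a', 'e']
'a': index 1 in ['d', 'a', 'e'] -> ['a', 'd', 'e']
'd': index 1 in ['a', 'd', 'e'] -> ['d', 'a', 'e']
'a': index 1 in ['d', 'a', 'e'] -> ['a', 'd', 'e']


Output: [2, 0, 1, 2, 1, 1, 1]


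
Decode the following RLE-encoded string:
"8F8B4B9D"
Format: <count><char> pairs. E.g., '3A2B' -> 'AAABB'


Expanding each <count><char> pair:
  8F -> 'FFFFFFFF'
  8B -> 'BBBBBBBB'
  4B -> 'BBBB'
  9D -> 'DDDDDDDDD'

Decoded = FFFFFFFFBBBBBBBBBBBBDDDDDDDDD


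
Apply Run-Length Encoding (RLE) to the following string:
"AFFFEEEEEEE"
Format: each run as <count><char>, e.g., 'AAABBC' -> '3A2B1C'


Scanning runs left to right:
  i=0: run of 'A' x 1 -> '1A'
  i=1: run of 'F' x 3 -> '3F'
  i=4: run of 'E' x 7 -> '7E'

RLE = 1A3F7E


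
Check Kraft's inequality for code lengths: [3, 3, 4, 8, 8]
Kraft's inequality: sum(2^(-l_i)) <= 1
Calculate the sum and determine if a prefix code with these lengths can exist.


Sum = 2^(-3) + 2^(-3) + 2^(-4) + 2^(-8) + 2^(-8)
    = 0.125 + 0.125 + 0.0625 + 0.00390625 + 0.00390625
    = 82/256 = 0.3203125
Since 0.3203125 <= 1, Kraft's inequality IS satisfied.
A prefix code with these lengths CAN exist.

Kraft sum = 0.3203125. Satisfied.


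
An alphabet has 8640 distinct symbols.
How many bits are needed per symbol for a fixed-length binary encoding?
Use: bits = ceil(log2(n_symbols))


log2(8640) = 13.0768
Bracket: 2^13 = 8192 < 8640 <= 2^14 = 16384
So ceil(log2(8640)) = 14

bits = ceil(log2(8640)) = ceil(13.0768) = 14 bits


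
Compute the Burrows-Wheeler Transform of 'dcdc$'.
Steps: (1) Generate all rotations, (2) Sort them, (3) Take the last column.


Rotations (sorted):
  0: $dcdc -> last char: c
  1: c$dcd -> last char: d
  2: cdc$d -> last char: d
  3: dc$dc -> last char: c
  4: dcdc$ -> last char: $


BWT = cddc$


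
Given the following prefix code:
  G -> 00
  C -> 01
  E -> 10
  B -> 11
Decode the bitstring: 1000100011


Decoding step by step:
Bits 10 -> E
Bits 00 -> G
Bits 10 -> E
Bits 00 -> G
Bits 11 -> B


Decoded message: EGEGB


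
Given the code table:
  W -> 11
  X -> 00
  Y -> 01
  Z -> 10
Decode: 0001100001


Decoding:
00 -> X
01 -> Y
10 -> Z
00 -> X
01 -> Y


Result: XYZXY


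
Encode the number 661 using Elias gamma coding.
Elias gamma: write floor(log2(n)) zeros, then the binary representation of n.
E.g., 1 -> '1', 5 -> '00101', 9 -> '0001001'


num_bits = floor(log2(661)) + 1 = 10
leading_zeros = num_bits - 1 = 9
binary(661) = 1010010101

Elias gamma(661) = '000000000' + '1010010101' = 0000000001010010101 (19 bits)


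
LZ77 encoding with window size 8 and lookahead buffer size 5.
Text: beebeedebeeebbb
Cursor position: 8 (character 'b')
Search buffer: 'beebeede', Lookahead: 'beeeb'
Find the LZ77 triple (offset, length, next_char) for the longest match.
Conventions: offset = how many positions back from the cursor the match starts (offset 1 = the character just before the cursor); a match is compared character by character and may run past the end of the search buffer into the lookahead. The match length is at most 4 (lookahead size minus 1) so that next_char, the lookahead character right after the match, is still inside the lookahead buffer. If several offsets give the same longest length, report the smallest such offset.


Try each offset into the search buffer:
  offset=1 (pos 7, char 'e'): match length 0
  offset=2 (pos 6, char 'd'): match length 0
  offset=3 (pos 5, char 'e'): match length 0
  offset=4 (pos 4, char 'e'): match length 0
  offset=5 (pos 3, char 'b'): match length 3
  offset=6 (pos 2, char 'e'): match length 0
  offset=7 (pos 1, char 'e'): match length 0
  offset=8 (pos 0, char 'b'): match length 3
Longest match has length 3, found at offsets 5, 8; take the smallest, offset 5.
next_char = character at position 8 + 3 = 11 -> 'e'

Best match: offset=5, length=3 (matching 'bee' starting at position 3)
LZ77 triple: (5, 3, 'e')


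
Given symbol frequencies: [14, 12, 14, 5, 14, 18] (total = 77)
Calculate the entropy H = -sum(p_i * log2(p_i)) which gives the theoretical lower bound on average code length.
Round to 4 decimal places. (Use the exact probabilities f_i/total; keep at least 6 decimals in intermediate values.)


Per-symbol terms -p_i * log2(p_i) with p_i = f_i/77:
  p = 14/77 = 0.181818: log2(p) = -2.459432, -p*log2(p) = 0.447169
  p = 12/77 = 0.155844: log2(p) = -2.681824, -p*log2(p) = 0.417947
  p = 14/77 = 0.181818: log2(p) = -2.459432, -p*log2(p) = 0.447169
  p = 5/77 = 0.064935: log2(p) = -3.944858, -p*log2(p) = 0.256160
  p = 14/77 = 0.181818: log2(p) = -2.459432, -p*log2(p) = 0.447169
  p = 18/77 = 0.233766: log2(p) = -2.096862, -p*log2(p) = 0.490175
H = 0.447169 + 0.417947 + 0.447169 + 0.256160 + 0.447169 + 0.490175 = 2.505789

H = 2.5058 bits/symbol


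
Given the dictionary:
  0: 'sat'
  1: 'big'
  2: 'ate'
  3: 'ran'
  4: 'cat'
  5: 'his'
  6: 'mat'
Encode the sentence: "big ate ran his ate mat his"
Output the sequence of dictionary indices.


Look up each word in the dictionary:
  'big' -> 1
  'ate' -> 2
  'ran' -> 3
  'his' -> 5
  'ate' -> 2
  'mat' -> 6
  'his' -> 5

Encoded: [1, 2, 3, 5, 2, 6, 5]


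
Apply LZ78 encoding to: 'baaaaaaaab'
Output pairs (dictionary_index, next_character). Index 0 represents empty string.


LZ78 encoding steps:
Dictionary: {0: ''}
Step 1: w='' (idx 0), next='b' -> output (0, 'b'), add 'b' as idx 1
Step 2: w='' (idx 0), next='a' -> output (0, 'a'), add 'a' as idx 2
Step 3: w='a' (idx 2), next='a' -> output (2, 'a'), add 'aa' as idx 3
Step 4: w='aa' (idx 3), next='a' -> output (3, 'a'), add 'aaa' as idx 4
Step 5: w='aa' (idx 3), next='b' -> output (3, 'b'), add 'aab' as idx 5


Encoded: [(0, 'b'), (0, 'a'), (2, 'a'), (3, 'a'), (3, 'b')]


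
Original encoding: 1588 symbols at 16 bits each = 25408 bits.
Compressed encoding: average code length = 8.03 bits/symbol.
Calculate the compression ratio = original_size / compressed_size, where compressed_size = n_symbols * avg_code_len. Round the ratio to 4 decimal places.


original_size = n_symbols * orig_bits = 1588 * 16 = 25408 bits
compressed_size = n_symbols * avg_code_len = 1588 * 8.03 = 12751.64 bits
ratio = original_size / compressed_size = 25408 / 12751.64 = 1.9925

Compression ratio = 1.9925


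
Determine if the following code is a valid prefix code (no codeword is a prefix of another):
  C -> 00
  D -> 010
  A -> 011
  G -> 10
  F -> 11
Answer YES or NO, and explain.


Checking each pair (does one codeword prefix another?):
  C='00' vs D='010': no prefix
  C='00' vs A='011': no prefix
  C='00' vs G='10': no prefix
  C='00' vs F='11': no prefix
  D='010' vs C='00': no prefix
  D='010' vs A='011': no prefix
  D='010' vs G='10': no prefix
  D='010' vs F='11': no prefix
  A='011' vs C='00': no prefix
  A='011' vs D='010': no prefix
  A='011' vs G='10': no prefix
  A='011' vs F='11': no prefix
  G='10' vs C='00': no prefix
  G='10' vs D='010': no prefix
  G='10' vs A='011': no prefix
  G='10' vs F='11': no prefix
  F='11' vs C='00': no prefix
  F='11' vs D='010': no prefix
  F='11' vs A='011': no prefix
  F='11' vs G='10': no prefix
No violation found over all pairs.

YES -- this is a valid prefix code. No codeword is a prefix of any other codeword.


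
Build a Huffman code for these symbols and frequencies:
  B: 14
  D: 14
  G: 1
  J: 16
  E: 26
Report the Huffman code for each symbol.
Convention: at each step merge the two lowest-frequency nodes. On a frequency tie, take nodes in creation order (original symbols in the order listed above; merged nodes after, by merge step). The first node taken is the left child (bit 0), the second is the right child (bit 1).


Huffman tree construction:
Step 1: Merge G(1) + B(14) = 15
Step 2: Merge D(14) + (G+B)(15) = 29
Step 3: Merge J(16) + E(26) = 42
Step 4: Merge (D+(G+B))(29) + (J+E)(42) = 71
Read each symbol's code off the tree from the root (left child = 0, right child = 1).

Codes:
  B: 011 (length 3)
  D: 00 (length 2)
  G: 010 (length 3)
  J: 10 (length 2)
  E: 11 (length 2)
Average code length: 157/71 = 2.2113 bits/symbol


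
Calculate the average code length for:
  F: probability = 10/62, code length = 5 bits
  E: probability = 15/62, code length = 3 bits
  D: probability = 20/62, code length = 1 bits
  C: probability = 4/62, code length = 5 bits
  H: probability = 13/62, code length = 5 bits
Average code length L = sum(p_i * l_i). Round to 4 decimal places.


Weighted contributions p_i * l_i:
  F: (10/62) * 5 = 50/62
  E: (15/62) * 3 = 45/62
  D: (20/62) * 1 = 20/62
  C: (4/62) * 5 = 20/62
  H: (13/62) * 5 = 65/62
Sum = (50 + 45 + 20 + 20 + 65)/62 = 200/62

L = 200/62 = 3.2258 bits/symbol


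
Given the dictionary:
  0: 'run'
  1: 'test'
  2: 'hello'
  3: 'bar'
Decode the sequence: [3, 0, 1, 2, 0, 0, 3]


Look up each index in the dictionary:
  3 -> 'bar'
  0 -> 'run'
  1 -> 'test'
  2 -> 'hello'
  0 -> 'run'
  0 -> 'run'
  3 -> 'bar'

Decoded: "bar run test hello run run bar"


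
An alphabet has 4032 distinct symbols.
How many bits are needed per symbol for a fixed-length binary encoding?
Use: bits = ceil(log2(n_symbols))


log2(4032) = 11.9773
Bracket: 2^11 = 2048 < 4032 <= 2^12 = 4096
So ceil(log2(4032)) = 12

bits = ceil(log2(4032)) = ceil(11.9773) = 12 bits


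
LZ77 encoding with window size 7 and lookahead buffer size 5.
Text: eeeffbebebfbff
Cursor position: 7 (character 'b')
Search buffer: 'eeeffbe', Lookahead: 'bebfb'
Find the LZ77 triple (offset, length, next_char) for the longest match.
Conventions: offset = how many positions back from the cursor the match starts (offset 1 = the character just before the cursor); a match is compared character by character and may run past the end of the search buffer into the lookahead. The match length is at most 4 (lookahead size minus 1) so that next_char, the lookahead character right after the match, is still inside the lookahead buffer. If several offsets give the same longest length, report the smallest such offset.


Try each offset into the search buffer:
  offset=1 (pos 6, char 'e'): match length 0
  offset=2 (pos 5, char 'b'): match length 3
  offset=3 (pos 4, char 'f'): match length 0
  offset=4 (pos 3, char 'f'): match length 0
  offset=5 (pos 2, char 'e'): match length 0
  offset=6 (pos 1, char 'e'): match length 0
  offset=7 (pos 0, char 'e'): match length 0
Longest match has length 3 at offset 2.
next_char = character at position 7 + 3 = 10 -> 'f'

Best match: offset=2, length=3 (matching 'beb' starting at position 5)
LZ77 triple: (2, 3, 'f')


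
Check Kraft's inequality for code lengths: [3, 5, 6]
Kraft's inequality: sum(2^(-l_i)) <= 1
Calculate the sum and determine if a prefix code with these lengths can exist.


Sum = 2^(-3) + 2^(-5) + 2^(-6)
    = 0.125 + 0.03125 + 0.015625
    = 11/64 = 0.171875
Since 0.171875 <= 1, Kraft's inequality IS satisfied.
A prefix code with these lengths CAN exist.

Kraft sum = 0.171875. Satisfied.


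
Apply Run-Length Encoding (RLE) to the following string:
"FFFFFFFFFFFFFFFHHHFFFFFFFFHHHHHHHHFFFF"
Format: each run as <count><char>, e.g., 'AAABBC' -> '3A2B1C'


Scanning runs left to right:
  i=0: run of 'F' x 15 -> '15F'
  i=15: run of 'H' x 3 -> '3H'
  i=18: run of 'F' x 8 -> '8F'
  i=26: run of 'H' x 8 -> '8H'
  i=34: run of 'F' x 4 -> '4F'

RLE = 15F3H8F8H4F


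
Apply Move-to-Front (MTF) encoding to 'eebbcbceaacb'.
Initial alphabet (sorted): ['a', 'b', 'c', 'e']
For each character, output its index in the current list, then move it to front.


MTF encoding:
'e': index 3 in ['a', 'b', 'c', 'e'] -> ['e', 'a', 'b', 'c']
'e': index 0 in ['e', 'a', 'b', 'c'] -> ['e', 'a', 'b', 'c']
'b': index 2 in ['e', 'a', 'b', 'c'] -> ['b', 'e', 'a', 'c']
'b': index 0 in ['b', 'e', 'a', 'c'] -> ['b', 'e', 'a', 'c']
'c': index 3 in ['b', 'e', 'a', 'c'] -> ['c', 'b', 'e', 'a']
'b': index 1 in ['c', 'b', 'e', 'a'] -> ['b', 'c', 'e', 'a']
'c': index 1 in ['b', 'c', 'e', 'a'] -> ['c', 'b', 'e', 'a']
'e': index 2 in ['c', 'b', 'e', 'a'] -> ['e', 'c', 'b', 'a']
'a': index 3 in ['e', 'c', 'b', 'a'] -> ['a', 'e', 'c', 'b']
'a': index 0 in ['a', 'e', 'c', 'b'] -> ['a', 'e', 'c', 'b']
'c': index 2 in ['a', 'e', 'c', 'b'] -> ['c', 'a', 'e', 'b']
'b': index 3 in ['c', 'a', 'e', 'b'] -> ['b', 'c', 'a', 'e']


Output: [3, 0, 2, 0, 3, 1, 1, 2, 3, 0, 2, 3]


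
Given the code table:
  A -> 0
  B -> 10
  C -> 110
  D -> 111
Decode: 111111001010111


Decoding:
111 -> D
111 -> D
0 -> A
0 -> A
10 -> B
10 -> B
111 -> D


Result: DDAABBD


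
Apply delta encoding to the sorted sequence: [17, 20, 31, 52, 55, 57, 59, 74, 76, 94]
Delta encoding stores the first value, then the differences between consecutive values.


First value: 17
Deltas:
  20 - 17 = 3
  31 - 20 = 11
  52 - 31 = 21
  55 - 52 = 3
  57 - 55 = 2
  59 - 57 = 2
  74 - 59 = 15
  76 - 74 = 2
  94 - 76 = 18


Delta encoded: [17, 3, 11, 21, 3, 2, 2, 15, 2, 18]


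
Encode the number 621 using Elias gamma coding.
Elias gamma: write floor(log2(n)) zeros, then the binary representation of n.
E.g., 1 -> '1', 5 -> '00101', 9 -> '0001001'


num_bits = floor(log2(621)) + 1 = 10
leading_zeros = num_bits - 1 = 9
binary(621) = 1001101101

Elias gamma(621) = '000000000' + '1001101101' = 0000000001001101101 (19 bits)


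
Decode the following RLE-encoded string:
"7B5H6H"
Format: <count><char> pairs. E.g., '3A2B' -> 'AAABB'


Expanding each <count><char> pair:
  7B -> 'BBBBBBB'
  5H -> 'HHHHH'
  6H -> 'HHHHHH'

Decoded = BBBBBBBHHHHHHHHHHH


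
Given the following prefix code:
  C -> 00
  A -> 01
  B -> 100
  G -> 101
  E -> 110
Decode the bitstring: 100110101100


Decoding step by step:
Bits 100 -> B
Bits 110 -> E
Bits 101 -> G
Bits 100 -> B


Decoded message: BEGB


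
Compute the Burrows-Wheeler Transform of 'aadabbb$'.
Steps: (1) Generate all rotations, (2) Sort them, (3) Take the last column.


Rotations (sorted):
  0: $aadabbb -> last char: b
  1: aadabbb$ -> last char: $
  2: abbb$aad -> last char: d
  3: adabbb$a -> last char: a
  4: b$aadabb -> last char: b
  5: bb$aadab -> last char: b
  6: bbb$aada -> last char: a
  7: dabbb$aa -> last char: a


BWT = b$dabbaa


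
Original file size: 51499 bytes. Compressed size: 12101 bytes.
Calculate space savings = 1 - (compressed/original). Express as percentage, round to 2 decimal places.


ratio = compressed/original = 12101/51499 = 0.234975
savings = 1 - ratio = 1 - 0.234975 = 0.765025
as a percentage: 0.765025 * 100 = 76.5%

Space savings = 1 - 12101/51499 = 76.5%


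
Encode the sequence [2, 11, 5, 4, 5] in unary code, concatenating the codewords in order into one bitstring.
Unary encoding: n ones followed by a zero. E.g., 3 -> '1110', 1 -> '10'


Encode each number as n ones followed by a terminating 0:
  2 -> 110 (3 bits)
  11 -> 111111111110 (12 bits)
  5 -> 111110 (6 bits)
  4 -> 11110 (5 bits)
  5 -> 111110 (6 bits)
Total length = 3 + 12 + 6 + 5 + 6 = 32 bits.

Unary([2, 11, 5, 4, 5]) = 11011111111111011111011110111110 (32 bits)


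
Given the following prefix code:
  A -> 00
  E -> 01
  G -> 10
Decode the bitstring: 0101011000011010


Decoding step by step:
Bits 01 -> E
Bits 01 -> E
Bits 01 -> E
Bits 10 -> G
Bits 00 -> A
Bits 01 -> E
Bits 10 -> G
Bits 10 -> G


Decoded message: EEEGAEGG


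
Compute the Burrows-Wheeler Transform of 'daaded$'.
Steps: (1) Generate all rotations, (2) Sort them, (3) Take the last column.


Rotations (sorted):
  0: $daaded -> last char: d
  1: aaded$d -> last char: d
  2: aded$da -> last char: a
  3: d$daade -> last char: e
  4: daaded$ -> last char: $
  5: ded$daa -> last char: a
  6: ed$daad -> last char: d


BWT = ddae$ad


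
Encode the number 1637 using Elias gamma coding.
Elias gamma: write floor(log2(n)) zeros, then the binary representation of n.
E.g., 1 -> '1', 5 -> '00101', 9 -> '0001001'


num_bits = floor(log2(1637)) + 1 = 11
leading_zeros = num_bits - 1 = 10
binary(1637) = 11001100101

Elias gamma(1637) = '0000000000' + '11001100101' = 000000000011001100101 (21 bits)


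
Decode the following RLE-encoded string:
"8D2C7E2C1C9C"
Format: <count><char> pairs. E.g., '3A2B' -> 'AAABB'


Expanding each <count><char> pair:
  8D -> 'DDDDDDDD'
  2C -> 'CC'
  7E -> 'EEEEEEE'
  2C -> 'CC'
  1C -> 'C'
  9C -> 'CCCCCCCCC'

Decoded = DDDDDDDDCCEEEEEEECCCCCCCCCCCC


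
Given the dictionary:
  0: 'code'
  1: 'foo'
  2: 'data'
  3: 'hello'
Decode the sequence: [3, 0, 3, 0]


Look up each index in the dictionary:
  3 -> 'hello'
  0 -> 'code'
  3 -> 'hello'
  0 -> 'code'

Decoded: "hello code hello code"


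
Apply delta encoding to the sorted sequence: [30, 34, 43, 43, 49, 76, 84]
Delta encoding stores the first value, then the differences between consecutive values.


First value: 30
Deltas:
  34 - 30 = 4
  43 - 34 = 9
  43 - 43 = 0
  49 - 43 = 6
  76 - 49 = 27
  84 - 76 = 8


Delta encoded: [30, 4, 9, 0, 6, 27, 8]


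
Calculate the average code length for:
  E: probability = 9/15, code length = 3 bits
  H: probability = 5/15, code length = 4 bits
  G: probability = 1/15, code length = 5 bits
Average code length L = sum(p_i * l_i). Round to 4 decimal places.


Weighted contributions p_i * l_i:
  E: (9/15) * 3 = 27/15
  H: (5/15) * 4 = 20/15
  G: (1/15) * 5 = 5/15
Sum = (27 + 20 + 5)/15 = 52/15

L = 52/15 = 3.4667 bits/symbol


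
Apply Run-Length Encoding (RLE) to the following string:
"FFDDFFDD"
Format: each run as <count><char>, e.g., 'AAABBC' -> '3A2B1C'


Scanning runs left to right:
  i=0: run of 'F' x 2 -> '2F'
  i=2: run of 'D' x 2 -> '2D'
  i=4: run of 'F' x 2 -> '2F'
  i=6: run of 'D' x 2 -> '2D'

RLE = 2F2D2F2D
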